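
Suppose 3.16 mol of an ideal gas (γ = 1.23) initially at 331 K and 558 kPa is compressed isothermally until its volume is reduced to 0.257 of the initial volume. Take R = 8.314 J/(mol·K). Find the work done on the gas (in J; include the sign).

11800 J

V₁ = nRT₁/P₁ = 3.16×8.314×331/558 = 15.6 L.
Isothermal: T stays 331 K; PV = const ⇒ V₂ = 4.01 L, P₂ = 2170 kPa.
W = nRT ln(V₂/V₁) = 3.16×8.314×331×ln(0.257) = -11800 J.
Work done on the gas = −W_by = 11800 J.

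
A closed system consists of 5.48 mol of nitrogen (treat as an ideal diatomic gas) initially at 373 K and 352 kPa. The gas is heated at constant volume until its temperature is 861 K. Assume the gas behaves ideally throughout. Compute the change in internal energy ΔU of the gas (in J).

55600 J

V₁ = nRT₁/P₁ = 5.48×8.314×373/352 = 48.3 L.
Isochoric: V stays 48.3 L; P/T = const ⇒ T₂ = 861 K, P₂ = 813 kPa.
For an ideal gas ΔU = nCvΔT with Cv = (5/2)R = 20.8 J/(mol·K).
ΔU = 5.48×20.8×(861−373) = 55600 J.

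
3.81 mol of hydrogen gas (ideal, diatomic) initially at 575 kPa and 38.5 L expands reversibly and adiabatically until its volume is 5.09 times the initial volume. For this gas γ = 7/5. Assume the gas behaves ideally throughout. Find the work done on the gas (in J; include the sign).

T₁ = P₁V₁/(nR) = 575×38.5/(3.81×8.314) = 699 K.
Adiabatic: TV^(γ−1) = const ⇒ T₂ = 699×(0.196)^0.400 = 365 K; PV^γ = const ⇒ P₂ = 58.9 kPa.
ΔU = nCvΔT = 3.81×20.8×(365−699) = -26500 J.
Q = 0 for an adiabatic process, so W = −ΔU = 26500 J.
Work done on the gas = −W_by = -26500 J.

-26500 J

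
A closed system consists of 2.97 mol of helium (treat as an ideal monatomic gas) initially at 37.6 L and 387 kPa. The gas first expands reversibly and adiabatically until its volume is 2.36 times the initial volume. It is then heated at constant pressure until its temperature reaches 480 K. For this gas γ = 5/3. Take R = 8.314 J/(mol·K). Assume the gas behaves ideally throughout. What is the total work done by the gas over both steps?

13200 J

T₁ = P₁V₁/(nR) = 387×37.6/(2.97×8.314) = 589 K.
Step 1 — Adiabatic: TV^(γ−1) = const ⇒ T₂ = 589×(0.424)^0.667 = 332 K; PV^γ = const ⇒ P₂ = 92.5 kPa.
ΔU = nCvΔT = 2.97×12.5×(332−589) = -9510 J.
Q = 0 for an adiabatic process, so W = −ΔU = 9510 J.
State after step 1: P = 92.5 kPa, V = 88.7 L, T = 332 K.
Step 2 — Isobaric: P stays 92.5 kPa; V/T = const ⇒ T₂ = 480 K, V₂ = 128 L.
W = PΔV = 92.5×(128−88.7) kPa·L = 3640 J.
ΔU = nCvΔT = 2.97×12.5×(480−332) = 5470 J.
Q = ΔU + W = nCpΔT = 9110 J.
Net over both steps: W = 13200 J, Q = 9110 J, ΔU = -4050 J.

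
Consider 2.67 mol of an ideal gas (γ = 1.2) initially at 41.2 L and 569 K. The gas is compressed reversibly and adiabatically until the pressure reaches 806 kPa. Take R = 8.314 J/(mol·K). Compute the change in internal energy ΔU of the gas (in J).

11000 J

P₁ = nRT₁/V₁ = 2.67×8.314×569/41.2 = 307 kPa.
Adiabatic: T₂/T₁ = (P₂/P₁)^((γ−1)/γ) ⇒ T₂ = 569×(2.63)^0.167 = 668 K; V₂ = 18.4 L.
For an ideal gas ΔU = nCvΔT with Cv = R/(γ−1) = 41.6 J/(mol·K).
ΔU = 2.67×41.6×(668−569) = 11000 J.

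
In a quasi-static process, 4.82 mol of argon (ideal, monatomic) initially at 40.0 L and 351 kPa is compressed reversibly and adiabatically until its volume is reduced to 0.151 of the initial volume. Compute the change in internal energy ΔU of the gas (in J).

53200 J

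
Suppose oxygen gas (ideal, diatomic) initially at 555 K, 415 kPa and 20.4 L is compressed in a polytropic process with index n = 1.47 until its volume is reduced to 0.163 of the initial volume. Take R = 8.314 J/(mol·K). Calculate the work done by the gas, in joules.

n = P₁V₁/(RT₁) = 415×20.4/(8.314×555) = 1.83 mol.
Polytropic n=1.47: T₂ = T₁(V₁/V₂)^(n−1) = 555×(6.13)^0.47 = 1300 K; P₂ = P₁(V₁/V₂)^n = 5970 kPa.
W = (P₁V₁−P₂V₂)/(n−1) = (415×20.4−5970×3.33)/0.47 = -24200 J.

-24200 J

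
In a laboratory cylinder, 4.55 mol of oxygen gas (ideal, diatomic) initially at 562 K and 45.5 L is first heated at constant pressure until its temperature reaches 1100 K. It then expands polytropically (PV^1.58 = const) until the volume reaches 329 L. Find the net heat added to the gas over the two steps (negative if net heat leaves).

P₁ = nRT₁/V₁ = 4.55×8.314×562/45.5 = 467 kPa.
Step 1 — Isobaric: P stays 467 kPa; V/T = const ⇒ T₂ = 1100 K, V₂ = 89.1 L.
W = PΔV = 467×(89.1−45.5) kPa·L = 20400 J.
ΔU = nCvΔT = 4.55×20.8×(1100−562) = 50900 J.
Q = ΔU + W = nCpΔT = 71200 J.
State after step 1: P = 467 kPa, V = 89.1 L, T = 1100 K.
Step 2 — Polytropic n=1.58: T₂ = T₁(V₁/V₂)^(n−1) = 1100×(0.271)^0.58 = 515 K; P₂ = P₁(V₁/V₂)^n = 59.3 kPa.
W = (P₁V₁−P₂V₂)/(n−1) = (467×89.1−59.3×329)/0.58 = 38100 J.
ΔU = nCvΔT = 4.55×20.8×(515−1100) = -55300 J.
Q = ΔU + W = -17200 J.
Net over both steps: W = 58500 J, Q = 54100 J, ΔU = -4400 J.

54100 J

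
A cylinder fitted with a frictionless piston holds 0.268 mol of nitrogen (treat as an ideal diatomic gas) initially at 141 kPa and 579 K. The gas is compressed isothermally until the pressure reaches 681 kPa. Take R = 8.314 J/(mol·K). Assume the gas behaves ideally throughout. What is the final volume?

V₁ = nRT₁/P₁ = 0.268×8.314×579/141 = 9.15 L.
Isothermal: T stays 579 K; PV = const ⇒ V₂ = 1.89 L, P₂ = 681 kPa.

1.89 L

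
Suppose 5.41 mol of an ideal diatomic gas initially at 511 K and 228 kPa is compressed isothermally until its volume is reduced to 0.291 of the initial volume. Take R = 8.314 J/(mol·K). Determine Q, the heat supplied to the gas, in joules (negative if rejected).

-28400 J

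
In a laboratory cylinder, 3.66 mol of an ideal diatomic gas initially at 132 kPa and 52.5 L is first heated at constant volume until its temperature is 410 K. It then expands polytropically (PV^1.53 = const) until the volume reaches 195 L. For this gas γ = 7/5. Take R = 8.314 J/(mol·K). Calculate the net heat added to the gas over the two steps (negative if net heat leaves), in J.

T₁ = P₁V₁/(nR) = 132×52.5/(3.66×8.314) = 228 K.
Step 1 — Isochoric: V stays 52.5 L; P/T = const ⇒ T₂ = 410 K, P₂ = 238 kPa.
W = 0 (no volume change).
ΔU = nCvΔT = 3.66×20.8×(410−228) = 13900 J.
Q = ΔU = 13900 J.
State after step 1: P = 238 kPa, V = 52.5 L, T = 410 K.
Step 2 — Polytropic n=1.53: T₂ = T₁(V₁/V₂)^(n−1) = 410×(0.269)^0.53 = 205 K; P₂ = P₁(V₁/V₂)^n = 31.9 kPa.
W = (P₁V₁−P₂V₂)/(n−1) = (238×52.5−31.9×195)/0.53 = 11800 J.
ΔU = nCvΔT = 3.66×20.8×(205−410) = -15600 J.
Q = ΔU + W = -3830 J.
Net over both steps: W = 11800 J, Q = 10000 J, ΔU = -1770 J.

10000 J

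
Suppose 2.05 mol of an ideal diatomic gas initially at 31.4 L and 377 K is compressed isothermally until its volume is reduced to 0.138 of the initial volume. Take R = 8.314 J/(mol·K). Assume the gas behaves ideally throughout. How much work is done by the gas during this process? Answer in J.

-12700 J

P₁ = nRT₁/V₁ = 2.05×8.314×377/31.4 = 205 kPa.
Isothermal: T stays 377 K; PV = const ⇒ V₂ = 4.33 L, P₂ = 1480 kPa.
W = nRT ln(V₂/V₁) = 2.05×8.314×377×ln(0.138) = -12700 J.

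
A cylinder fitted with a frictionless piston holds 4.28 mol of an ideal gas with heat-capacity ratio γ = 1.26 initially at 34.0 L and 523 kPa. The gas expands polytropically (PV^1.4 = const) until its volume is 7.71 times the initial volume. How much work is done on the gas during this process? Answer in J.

T₁ = P₁V₁/(nR) = 523×34.0/(4.28×8.314) = 500 K.
Polytropic n=1.4: T₂ = T₁(V₁/V₂)^(n−1) = 500×(0.130)^0.40 = 221 K; P₂ = P₁(V₁/V₂)^n = 30.0 kPa.
W = (P₁V₁−P₂V₂)/(n−1) = (523×34.0−30.0×262)/0.40 = 24800 J.
Work done on the gas = −W_by = -24800 J.

-24800 J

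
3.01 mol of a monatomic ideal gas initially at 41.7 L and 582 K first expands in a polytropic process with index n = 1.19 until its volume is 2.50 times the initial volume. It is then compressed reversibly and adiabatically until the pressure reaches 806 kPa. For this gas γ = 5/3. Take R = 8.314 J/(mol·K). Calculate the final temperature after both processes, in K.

1060 K

P₁ = nRT₁/V₁ = 3.01×8.314×582/41.7 = 349 kPa.
Step 1 — Polytropic n=1.19: T₂ = T₁(V₁/V₂)^(n−1) = 582×(0.400)^0.19 = 489 K; P₂ = P₁(V₁/V₂)^n = 117 kPa.
W = (P₁V₁−P₂V₂)/(n−1) = (349×41.7−117×104)/0.19 = 12200 J.
ΔU = nCvΔT = 3.01×12.5×(489−582) = -3490 J.
Q = ΔU + W = 8760 J.
State after step 1: P = 117 kPa, V = 104 L, T = 489 K.
Step 2 — Adiabatic: T₂/T₁ = (P₂/P₁)^((γ−1)/γ) ⇒ T₂ = 489×(6.87)^0.400 = 1060 K; V₂ = 32.8 L.
ΔU = nCvΔT = 3.01×12.5×(1060−489) = 21300 J.
Q = 0 for an adiabatic process, so W = −ΔU = -21300 J.
Net over both steps: W = -9070 J, Q = 8760 J, ΔU = 17800 J.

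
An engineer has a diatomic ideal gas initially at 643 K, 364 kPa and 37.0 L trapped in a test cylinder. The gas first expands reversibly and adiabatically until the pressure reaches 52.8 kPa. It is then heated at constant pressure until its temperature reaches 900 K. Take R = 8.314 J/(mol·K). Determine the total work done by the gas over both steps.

n = P₁V₁/(RT₁) = 364×37.0/(8.314×643) = 2.52 mol.
Step 1 — Adiabatic: T₂/T₁ = (P₂/P₁)^((γ−1)/γ) ⇒ T₂ = 643×(0.145)^0.286 = 370 K; V₂ = 147 L.
ΔU = nCvΔT = 2.52×20.8×(370−643) = -14300 J.
Q = 0 for an adiabatic process, so W = −ΔU = 14300 J.
State after step 1: P = 52.8 kPa, V = 147 L, T = 370 K.
Step 2 — Isobaric: P stays 52.8 kPa; V/T = const ⇒ T₂ = 900 K, V₂ = 357 L.
W = PΔV = 52.8×(357−147) kPa·L = 11100 J.
ΔU = nCvΔT = 2.52×20.8×(900−370) = 27700 J.
Q = ΔU + W = nCpΔT = 38800 J.
Net over both steps: W = 25400 J, Q = 38800 J, ΔU = 13500 J.

25400 J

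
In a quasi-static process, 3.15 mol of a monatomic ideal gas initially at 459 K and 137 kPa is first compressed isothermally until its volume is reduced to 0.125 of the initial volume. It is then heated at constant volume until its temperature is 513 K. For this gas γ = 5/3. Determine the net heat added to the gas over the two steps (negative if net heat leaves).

V₁ = nRT₁/P₁ = 3.15×8.314×459/137 = 87.7 L.
Step 1 — Isothermal: T stays 459 K; PV = const ⇒ V₂ = 11.0 L, P₂ = 1100 kPa.
ΔU = 0 (ideal gas, T constant).
W = nRT ln(V₂/V₁) = 3.15×8.314×459×ln(0.125) = -25000 J.
Q = ΔU + W = -25000 J.
State after step 1: P = 1100 kPa, V = 11.0 L, T = 459 K.
Step 2 — Isochoric: V stays 11.0 L; P/T = const ⇒ T₂ = 513 K, P₂ = 1220 kPa.
W = 0 (no volume change).
ΔU = nCvΔT = 3.15×12.5×(513−459) = 2120 J.
Q = ΔU = 2120 J.
Net over both steps: W = -25000 J, Q = -22900 J, ΔU = 2120 J.

-22900 J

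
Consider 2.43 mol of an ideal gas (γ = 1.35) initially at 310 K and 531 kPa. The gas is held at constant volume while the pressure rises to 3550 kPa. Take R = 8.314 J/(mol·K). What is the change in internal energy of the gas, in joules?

V₁ = nRT₁/P₁ = 2.43×8.314×310/531 = 11.8 L.
Isochoric: V stays 11.8 L; P/T = const ⇒ T₂ = 2070 K, P₂ = 3550 kPa.
For an ideal gas ΔU = nCvΔT with Cv = R/(γ−1) = 23.8 J/(mol·K).
ΔU = 2.43×23.8×(2070−310) = 102000 J.

102000 J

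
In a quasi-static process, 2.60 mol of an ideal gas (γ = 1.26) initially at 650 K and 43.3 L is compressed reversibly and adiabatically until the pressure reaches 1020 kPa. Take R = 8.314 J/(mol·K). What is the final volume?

P₁ = nRT₁/V₁ = 2.60×8.314×650/43.3 = 324 kPa.
Adiabatic: T₂/T₁ = (P₂/P₁)^((γ−1)/γ) ⇒ T₂ = 650×(3.14)^0.206 = 823 K; V₂ = 17.4 L.

17.4 L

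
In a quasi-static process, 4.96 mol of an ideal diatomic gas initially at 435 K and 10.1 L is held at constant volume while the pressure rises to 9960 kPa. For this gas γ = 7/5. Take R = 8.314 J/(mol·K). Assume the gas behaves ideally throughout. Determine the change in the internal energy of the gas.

P₁ = nRT₁/V₁ = 4.96×8.314×435/10.1 = 1780 kPa.
Isochoric: V stays 10.1 L; P/T = const ⇒ T₂ = 2440 K, P₂ = 9960 kPa.
For an ideal gas ΔU = nCvΔT with Cv = (5/2)R = 20.8 J/(mol·K).
ΔU = 4.96×20.8×(2440−435) = 207000 J.

207000 J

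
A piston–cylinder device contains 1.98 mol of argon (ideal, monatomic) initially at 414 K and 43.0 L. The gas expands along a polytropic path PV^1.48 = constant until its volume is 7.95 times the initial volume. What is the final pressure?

P₁ = nRT₁/V₁ = 1.98×8.314×414/43.0 = 158 kPa.
Polytropic n=1.48: T₂ = T₁(V₁/V₂)^(n−1) = 414×(0.126)^0.48 = 153 K; P₂ = P₁(V₁/V₂)^n = 7.37 kPa.

7.37 kPa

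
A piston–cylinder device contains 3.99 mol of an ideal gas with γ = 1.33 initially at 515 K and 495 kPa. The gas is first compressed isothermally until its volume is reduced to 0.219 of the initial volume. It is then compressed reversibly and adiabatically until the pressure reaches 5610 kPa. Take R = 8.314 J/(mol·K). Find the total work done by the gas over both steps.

-39000 J

V₁ = nRT₁/P₁ = 3.99×8.314×515/495 = 34.5 L.
Step 1 — Isothermal: T stays 515 K; PV = const ⇒ V₂ = 7.56 L, P₂ = 2260 kPa.
ΔU = 0 (ideal gas, T constant).
W = nRT ln(V₂/V₁) = 3.99×8.314×515×ln(0.219) = -25900 J.
Q = ΔU + W = -25900 J.
State after step 1: P = 2260 kPa, V = 7.56 L, T = 515 K.
Step 2 — Adiabatic: T₂/T₁ = (P₂/P₁)^((γ−1)/γ) ⇒ T₂ = 515×(2.48)^0.248 = 645 K; V₂ = 3.82 L.
ΔU = nCvΔT = 3.99×25.2×(645−515) = 13100 J.
Q = 0 for an adiabatic process, so W = −ΔU = -13100 J.
Net over both steps: W = -39000 J, Q = -25900 J, ΔU = 13100 J.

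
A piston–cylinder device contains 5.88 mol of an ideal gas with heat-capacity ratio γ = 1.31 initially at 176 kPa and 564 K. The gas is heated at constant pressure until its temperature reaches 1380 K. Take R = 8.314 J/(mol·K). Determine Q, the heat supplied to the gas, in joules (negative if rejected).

169000 J

V₁ = nRT₁/P₁ = 5.88×8.314×564/176 = 157 L.
Isobaric: P stays 176 kPa; V/T = const ⇒ T₂ = 1380 K, V₂ = 383 L.
W = PΔV = 176×(383−157) kPa·L = 39900 J.
ΔU = nCvΔT = 5.88×26.8×(1380−564) = 129000 J.
Q = ΔU + W = nCpΔT = 169000 J.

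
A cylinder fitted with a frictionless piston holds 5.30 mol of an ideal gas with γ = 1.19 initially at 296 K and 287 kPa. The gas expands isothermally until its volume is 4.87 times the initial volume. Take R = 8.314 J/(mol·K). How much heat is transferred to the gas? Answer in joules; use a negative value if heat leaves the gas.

V₁ = nRT₁/P₁ = 5.30×8.314×296/287 = 45.4 L.
Isothermal: T stays 296 K; PV = const ⇒ V₂ = 221 L, P₂ = 58.9 kPa.
ΔU = 0 (ideal gas, T constant).
W = nRT ln(V₂/V₁) = 5.30×8.314×296×ln(4.87) = 20600 J.
Q = ΔU + W = 20600 J.

20600 J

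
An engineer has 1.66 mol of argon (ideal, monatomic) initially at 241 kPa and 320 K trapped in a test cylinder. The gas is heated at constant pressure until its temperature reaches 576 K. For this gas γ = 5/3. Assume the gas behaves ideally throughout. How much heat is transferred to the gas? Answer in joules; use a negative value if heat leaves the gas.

V₁ = nRT₁/P₁ = 1.66×8.314×320/241 = 18.3 L.
Isobaric: P stays 241 kPa; V/T = const ⇒ T₂ = 576 K, V₂ = 33.0 L.
W = PΔV = 241×(33.0−18.3) kPa·L = 3530 J.
ΔU = nCvΔT = 1.66×12.5×(576−320) = 5300 J.
Q = ΔU + W = nCpΔT = 8830 J.

8830 J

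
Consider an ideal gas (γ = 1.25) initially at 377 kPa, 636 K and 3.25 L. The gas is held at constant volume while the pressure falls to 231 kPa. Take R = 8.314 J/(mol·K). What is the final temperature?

390 K

Isochoric: V stays 3.25 L; P/T = const ⇒ T₂ = 390 K, P₂ = 231 kPa.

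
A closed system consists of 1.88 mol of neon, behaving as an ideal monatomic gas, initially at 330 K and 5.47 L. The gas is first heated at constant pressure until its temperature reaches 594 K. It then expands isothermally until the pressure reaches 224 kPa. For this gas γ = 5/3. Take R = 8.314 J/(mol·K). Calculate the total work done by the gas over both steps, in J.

17500 J

P₁ = nRT₁/V₁ = 1.88×8.314×330/5.47 = 943 kPa.
Step 1 — Isobaric: P stays 943 kPa; V/T = const ⇒ T₂ = 594 K, V₂ = 9.85 L.
W = PΔV = 943×(9.85−5.47) kPa·L = 4130 J.
ΔU = nCvΔT = 1.88×12.5×(594−330) = 6190 J.
Q = ΔU + W = nCpΔT = 10300 J.
State after step 1: P = 943 kPa, V = 9.85 L, T = 594 K.
Step 2 — Isothermal: T stays 594 K; PV = const ⇒ V₂ = 41.4 L, P₂ = 224 kPa.
ΔU = 0 (ideal gas, T constant).
W = nRT ln(V₂/V₁) = 1.88×8.314×594×ln(4.21) = 13300 J.
Q = ΔU + W = 13300 J.
Net over both steps: W = 17500 J, Q = 23700 J, ΔU = 6190 J.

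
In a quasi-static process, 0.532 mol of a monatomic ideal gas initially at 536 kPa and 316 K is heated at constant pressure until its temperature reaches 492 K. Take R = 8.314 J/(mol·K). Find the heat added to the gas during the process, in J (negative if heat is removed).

1950 J

V₁ = nRT₁/P₁ = 0.532×8.314×316/536 = 2.61 L.
Isobaric: P stays 536 kPa; V/T = const ⇒ T₂ = 492 K, V₂ = 4.06 L.
W = PΔV = 536×(4.06−2.61) kPa·L = 778 J.
ΔU = nCvΔT = 0.532×12.5×(492−316) = 1170 J.
Q = ΔU + W = nCpΔT = 1950 J.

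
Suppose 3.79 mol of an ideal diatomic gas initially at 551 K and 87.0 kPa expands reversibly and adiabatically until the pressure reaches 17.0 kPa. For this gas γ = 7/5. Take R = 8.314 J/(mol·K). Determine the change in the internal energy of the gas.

-16200 J

V₁ = nRT₁/P₁ = 3.79×8.314×551/87.0 = 200 L.
Adiabatic: T₂/T₁ = (P₂/P₁)^((γ−1)/γ) ⇒ T₂ = 551×(0.195)^0.286 = 346 K; V₂ = 641 L.
For an ideal gas ΔU = nCvΔT with Cv = (5/2)R = 20.8 J/(mol·K).
ΔU = 3.79×20.8×(346−551) = -16200 J.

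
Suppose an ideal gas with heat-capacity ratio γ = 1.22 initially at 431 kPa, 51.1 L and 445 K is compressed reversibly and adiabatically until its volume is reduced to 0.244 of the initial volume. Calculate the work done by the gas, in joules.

-36400 J

n = P₁V₁/(RT₁) = 431×51.1/(8.314×445) = 5.95 mol.
Adiabatic: TV^(γ−1) = const ⇒ T₂ = 445×(4.10)^0.220 = 607 K; PV^γ = const ⇒ P₂ = 2410 kPa.
ΔU = nCvΔT = 5.95×37.8×(607−445) = 36400 J.
Q = 0 for an adiabatic process, so W = −ΔU = -36400 J.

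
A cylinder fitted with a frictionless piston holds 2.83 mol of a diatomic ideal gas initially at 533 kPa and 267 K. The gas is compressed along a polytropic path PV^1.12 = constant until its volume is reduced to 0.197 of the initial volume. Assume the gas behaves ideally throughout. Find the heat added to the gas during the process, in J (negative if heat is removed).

V₁ = nRT₁/P₁ = 2.83×8.314×267/533 = 11.8 L.
Polytropic n=1.12: T₂ = T₁(V₁/V₂)^(n−1) = 267×(5.08)^0.12 = 324 K; P₂ = P₁(V₁/V₂)^n = 3290 kPa.
W = (P₁V₁−P₂V₂)/(n−1) = (533×11.8−3290×2.32)/0.12 = -11300 J.
ΔU = nCvΔT = 2.83×20.8×(324−267) = 3380 J.
Q = ΔU + W = -7890 J.

-7890 J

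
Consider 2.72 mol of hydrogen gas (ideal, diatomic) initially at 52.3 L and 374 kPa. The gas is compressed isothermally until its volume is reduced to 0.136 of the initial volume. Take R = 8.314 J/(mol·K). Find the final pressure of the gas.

T₁ = P₁V₁/(nR) = 374×52.3/(2.72×8.314) = 865 K.
Isothermal: T stays 865 K; PV = const ⇒ V₂ = 7.11 L, P₂ = 2750 kPa.

2750 kPa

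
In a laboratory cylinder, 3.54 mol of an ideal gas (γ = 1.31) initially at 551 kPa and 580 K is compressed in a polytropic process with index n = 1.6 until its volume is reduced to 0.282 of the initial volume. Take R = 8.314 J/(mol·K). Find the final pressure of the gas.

V₁ = nRT₁/P₁ = 3.54×8.314×580/551 = 31.0 L.
Polytropic n=1.6: T₂ = T₁(V₁/V₂)^(n−1) = 580×(3.55)^0.60 = 1240 K; P₂ = P₁(V₁/V₂)^n = 4180 kPa.

4180 kPa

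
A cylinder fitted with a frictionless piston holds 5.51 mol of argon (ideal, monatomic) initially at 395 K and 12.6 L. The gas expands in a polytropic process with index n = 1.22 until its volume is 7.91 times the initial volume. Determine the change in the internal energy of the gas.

-9920 J

P₁ = nRT₁/V₁ = 5.51×8.314×395/12.6 = 1440 kPa.
Polytropic n=1.22: T₂ = T₁(V₁/V₂)^(n−1) = 395×(0.126)^0.22 = 251 K; P₂ = P₁(V₁/V₂)^n = 115 kPa.
For an ideal gas ΔU = nCvΔT with Cv = (3/2)R = 12.5 J/(mol·K).
ΔU = 5.51×12.5×(251−395) = -9920 J.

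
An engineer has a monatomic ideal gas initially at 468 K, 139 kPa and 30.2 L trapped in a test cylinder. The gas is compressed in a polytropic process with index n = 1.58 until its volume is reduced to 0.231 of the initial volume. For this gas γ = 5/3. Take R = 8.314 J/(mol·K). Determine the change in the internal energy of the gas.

8430 J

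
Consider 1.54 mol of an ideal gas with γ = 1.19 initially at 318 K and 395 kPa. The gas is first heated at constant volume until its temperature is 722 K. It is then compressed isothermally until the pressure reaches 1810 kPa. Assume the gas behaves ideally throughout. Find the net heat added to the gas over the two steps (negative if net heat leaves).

20700 J

V₁ = nRT₁/P₁ = 1.54×8.314×318/395 = 10.3 L.
Step 1 — Isochoric: V stays 10.3 L; P/T = const ⇒ T₂ = 722 K, P₂ = 897 kPa.
W = 0 (no volume change).
ΔU = nCvΔT = 1.54×43.8×(722−318) = 27200 J.
Q = ΔU = 27200 J.
State after step 1: P = 897 kPa, V = 10.3 L, T = 722 K.
Step 2 — Isothermal: T stays 722 K; PV = const ⇒ V₂ = 5.11 L, P₂ = 1810 kPa.
ΔU = 0 (ideal gas, T constant).
W = nRT ln(V₂/V₁) = 1.54×8.314×722×ln(0.495) = -6490 J.
Q = ΔU + W = -6490 J.
Net over both steps: W = -6490 J, Q = 20700 J, ΔU = 27200 J.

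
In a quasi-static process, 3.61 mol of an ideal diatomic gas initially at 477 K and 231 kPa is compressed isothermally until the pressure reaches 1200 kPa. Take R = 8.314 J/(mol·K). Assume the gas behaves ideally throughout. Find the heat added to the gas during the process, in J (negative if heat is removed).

-23600 J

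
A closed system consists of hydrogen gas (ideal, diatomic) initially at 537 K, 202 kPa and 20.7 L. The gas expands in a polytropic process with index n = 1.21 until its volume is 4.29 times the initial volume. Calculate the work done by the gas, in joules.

5250 J

n = P₁V₁/(RT₁) = 202×20.7/(8.314×537) = 0.937 mol.
Polytropic n=1.21: T₂ = T₁(V₁/V₂)^(n−1) = 537×(0.233)^0.21 = 396 K; P₂ = P₁(V₁/V₂)^n = 34.7 kPa.
W = (P₁V₁−P₂V₂)/(n−1) = (202×20.7−34.7×88.8)/0.21 = 5250 J.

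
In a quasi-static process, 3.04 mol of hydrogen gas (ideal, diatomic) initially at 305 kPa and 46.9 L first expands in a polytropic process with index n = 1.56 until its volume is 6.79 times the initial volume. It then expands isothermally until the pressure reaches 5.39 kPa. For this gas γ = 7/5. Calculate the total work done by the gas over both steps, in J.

T₁ = P₁V₁/(nR) = 305×46.9/(3.04×8.314) = 566 K.
Step 1 — Polytropic n=1.56: T₂ = T₁(V₁/V₂)^(n−1) = 566×(0.147)^0.56 = 194 K; P₂ = P₁(V₁/V₂)^n = 15.4 kPa.
W = (P₁V₁−P₂V₂)/(n−1) = (305×46.9−15.4×318)/0.56 = 16800 J.
ΔU = nCvΔT = 3.04×20.8×(194−566) = -23500 J.
Q = ΔU + W = -6720 J.
State after step 1: P = 15.4 kPa, V = 318 L, T = 194 K.
Step 2 — Isothermal: T stays 194 K; PV = const ⇒ V₂ = 908 L, P₂ = 5.39 kPa.
ΔU = 0 (ideal gas, T constant).
W = nRT ln(V₂/V₁) = 3.04×8.314×194×ln(2.85) = 5130 J.
Q = ΔU + W = 5130 J.
Net over both steps: W = 21900 J, Q = -1600 J, ΔU = -23500 J.

21900 J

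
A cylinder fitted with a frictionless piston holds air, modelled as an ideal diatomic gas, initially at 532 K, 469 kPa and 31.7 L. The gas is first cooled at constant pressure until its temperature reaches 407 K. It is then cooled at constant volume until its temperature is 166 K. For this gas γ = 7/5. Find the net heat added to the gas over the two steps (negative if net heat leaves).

n = P₁V₁/(RT₁) = 469×31.7/(8.314×532) = 3.36 mol.
Step 1 — Isobaric: P stays 469 kPa; V/T = const ⇒ T₂ = 407 K, V₂ = 24.3 L.
W = PΔV = 469×(24.3−31.7) kPa·L = -3490 J.
ΔU = nCvΔT = 3.36×20.8×(407−532) = -8730 J.
Q = ΔU + W = nCpΔT = -12200 J.
State after step 1: P = 469 kPa, V = 24.3 L, T = 407 K.
Step 2 — Isochoric: V stays 24.3 L; P/T = const ⇒ T₂ = 166 K, P₂ = 191 kPa.
W = 0 (no volume change).
ΔU = nCvΔT = 3.36×20.8×(166−407) = -16800 J.
Q = ΔU = -16800 J.
Net over both steps: W = -3490 J, Q = -29100 J, ΔU = -25600 J.

-29100 J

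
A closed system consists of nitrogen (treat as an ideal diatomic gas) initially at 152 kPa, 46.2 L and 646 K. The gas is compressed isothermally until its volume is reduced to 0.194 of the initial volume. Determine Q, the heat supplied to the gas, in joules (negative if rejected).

n = P₁V₁/(RT₁) = 152×46.2/(8.314×646) = 1.31 mol.
Isothermal: T stays 646 K; PV = const ⇒ V₂ = 8.96 L, P₂ = 784 kPa.
ΔU = 0 (ideal gas, T constant).
W = nRT ln(V₂/V₁) = 1.31×8.314×646×ln(0.194) = -11500 J.
Q = ΔU + W = -11500 J.

-11500 J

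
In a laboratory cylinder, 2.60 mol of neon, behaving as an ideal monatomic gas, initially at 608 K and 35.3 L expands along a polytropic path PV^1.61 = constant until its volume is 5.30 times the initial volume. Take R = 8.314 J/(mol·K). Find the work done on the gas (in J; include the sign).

P₁ = nRT₁/V₁ = 2.60×8.314×608/35.3 = 372 kPa.
Polytropic n=1.61: T₂ = T₁(V₁/V₂)^(n−1) = 608×(0.189)^0.61 = 220 K; P₂ = P₁(V₁/V₂)^n = 25.4 kPa.
W = (P₁V₁−P₂V₂)/(n−1) = (372×35.3−25.4×187)/0.61 = 13800 J.
Work done on the gas = −W_by = -13800 J.

-13800 J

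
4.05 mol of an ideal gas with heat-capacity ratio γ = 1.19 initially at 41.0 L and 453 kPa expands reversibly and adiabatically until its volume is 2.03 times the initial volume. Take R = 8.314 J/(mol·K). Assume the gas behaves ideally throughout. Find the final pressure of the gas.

195 kPa

T₁ = P₁V₁/(nR) = 453×41.0/(4.05×8.314) = 552 K.
Adiabatic: TV^(γ−1) = const ⇒ T₂ = 552×(0.493)^0.190 = 482 K; PV^γ = const ⇒ P₂ = 195 kPa.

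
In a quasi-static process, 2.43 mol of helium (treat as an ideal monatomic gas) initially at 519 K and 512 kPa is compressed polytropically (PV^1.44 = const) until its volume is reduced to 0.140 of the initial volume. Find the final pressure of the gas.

V₁ = nRT₁/P₁ = 2.43×8.314×519/512 = 20.5 L.
Polytropic n=1.44: T₂ = T₁(V₁/V₂)^(n−1) = 519×(7.14)^0.44 = 1230 K; P₂ = P₁(V₁/V₂)^n = 8690 kPa.

8690 kPa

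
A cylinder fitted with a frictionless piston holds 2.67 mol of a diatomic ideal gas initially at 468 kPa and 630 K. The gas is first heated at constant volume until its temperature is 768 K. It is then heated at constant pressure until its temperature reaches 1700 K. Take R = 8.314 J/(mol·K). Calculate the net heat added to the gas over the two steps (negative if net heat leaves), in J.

V₁ = nRT₁/P₁ = 2.67×8.314×630/468 = 29.9 L.
Step 1 — Isochoric: V stays 29.9 L; P/T = const ⇒ T₂ = 768 K, P₂ = 571 kPa.
W = 0 (no volume change).
ΔU = nCvΔT = 2.67×20.8×(768−630) = 7660 J.
Q = ΔU = 7660 J.
State after step 1: P = 571 kPa, V = 29.9 L, T = 768 K.
Step 2 — Isobaric: P stays 571 kPa; V/T = const ⇒ T₂ = 1700 K, V₂ = 66.1 L.
W = PΔV = 571×(66.1−29.9) kPa·L = 20700 J.
ΔU = nCvΔT = 2.67×20.8×(1700−768) = 51700 J.
Q = ΔU + W = nCpΔT = 72400 J.
Net over both steps: W = 20700 J, Q = 80100 J, ΔU = 59400 J.

80100 J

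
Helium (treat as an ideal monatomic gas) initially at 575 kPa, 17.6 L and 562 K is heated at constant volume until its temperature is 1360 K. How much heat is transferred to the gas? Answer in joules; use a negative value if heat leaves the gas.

n = P₁V₁/(RT₁) = 575×17.6/(8.314×562) = 2.17 mol.
Isochoric: V stays 17.6 L; P/T = const ⇒ T₂ = 1360 K, P₂ = 1390 kPa.
W = 0 (no volume change).
ΔU = nCvΔT = 2.17×12.5×(1360−562) = 21600 J.
Q = ΔU = 21600 J.

21600 J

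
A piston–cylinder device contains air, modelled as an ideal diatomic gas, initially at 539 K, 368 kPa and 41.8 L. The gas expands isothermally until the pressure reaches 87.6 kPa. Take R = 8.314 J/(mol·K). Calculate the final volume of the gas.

176 L

Isothermal: T stays 539 K; PV = const ⇒ V₂ = 176 L, P₂ = 87.6 kPa.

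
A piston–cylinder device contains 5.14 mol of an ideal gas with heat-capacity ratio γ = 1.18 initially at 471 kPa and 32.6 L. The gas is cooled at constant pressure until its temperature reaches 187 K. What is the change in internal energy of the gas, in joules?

-40900 J

T₁ = P₁V₁/(nR) = 471×32.6/(5.14×8.314) = 359 K.
Isobaric: P stays 471 kPa; V/T = const ⇒ T₂ = 187 K, V₂ = 17.0 L.
For an ideal gas ΔU = nCvΔT with Cv = R/(γ−1) = 46.2 J/(mol·K).
ΔU = 5.14×46.2×(187−359) = -40900 J.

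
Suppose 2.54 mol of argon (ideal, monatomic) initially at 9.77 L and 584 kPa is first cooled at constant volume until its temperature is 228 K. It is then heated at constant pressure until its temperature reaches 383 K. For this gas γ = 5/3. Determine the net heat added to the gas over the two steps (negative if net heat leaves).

T₁ = P₁V₁/(nR) = 584×9.77/(2.54×8.314) = 270 K.
Step 1 — Isochoric: V stays 9.77 L; P/T = const ⇒ T₂ = 228 K, P₂ = 493 kPa.
W = 0 (no volume change).
ΔU = nCvΔT = 2.54×12.5×(228−270) = -1340 J.
Q = ΔU = -1340 J.
State after step 1: P = 493 kPa, V = 9.77 L, T = 228 K.
Step 2 — Isobaric: P stays 493 kPa; V/T = const ⇒ T₂ = 383 K, V₂ = 16.4 L.
W = PΔV = 493×(16.4−9.77) kPa·L = 3270 J.
ΔU = nCvΔT = 2.54×12.5×(383−228) = 4910 J.
Q = ΔU + W = nCpΔT = 8180 J.
Net over both steps: W = 3270 J, Q = 6850 J, ΔU = 3570 J.

6850 J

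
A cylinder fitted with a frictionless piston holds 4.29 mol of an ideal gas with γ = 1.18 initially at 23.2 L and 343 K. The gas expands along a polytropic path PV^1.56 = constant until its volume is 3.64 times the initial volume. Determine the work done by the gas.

P₁ = nRT₁/V₁ = 4.29×8.314×343/23.2 = 527 kPa.
Polytropic n=1.56: T₂ = T₁(V₁/V₂)^(n−1) = 343×(0.275)^0.56 = 166 K; P₂ = P₁(V₁/V₂)^n = 70.3 kPa.
W = (P₁V₁−P₂V₂)/(n−1) = (527×23.2−70.3×84.4)/0.56 = 11200 J.

11200 J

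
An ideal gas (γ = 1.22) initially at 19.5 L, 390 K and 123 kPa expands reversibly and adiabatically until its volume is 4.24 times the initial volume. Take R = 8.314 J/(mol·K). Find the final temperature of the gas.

284 K

Adiabatic: TV^(γ−1) = const ⇒ T₂ = 390×(0.236)^0.220 = 284 K; PV^γ = const ⇒ P₂ = 21.1 kPa.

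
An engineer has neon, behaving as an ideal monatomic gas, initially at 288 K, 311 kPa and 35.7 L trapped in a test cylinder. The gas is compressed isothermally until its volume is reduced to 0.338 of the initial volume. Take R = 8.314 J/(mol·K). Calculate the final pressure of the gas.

Isothermal: T stays 288 K; PV = const ⇒ V₂ = 12.1 L, P₂ = 920 kPa.

920 kPa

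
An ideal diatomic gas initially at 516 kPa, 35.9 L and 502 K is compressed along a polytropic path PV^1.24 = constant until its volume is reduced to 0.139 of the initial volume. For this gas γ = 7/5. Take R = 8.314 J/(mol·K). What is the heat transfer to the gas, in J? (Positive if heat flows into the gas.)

n = P₁V₁/(RT₁) = 516×35.9/(8.314×502) = 4.44 mol.
Polytropic n=1.24: T₂ = T₁(V₁/V₂)^(n−1) = 502×(7.19)^0.24 = 806 K; P₂ = P₁(V₁/V₂)^n = 5960 kPa.
W = (P₁V₁−P₂V₂)/(n−1) = (516×35.9−5960×4.99)/0.24 = -46800 J.
ΔU = nCvΔT = 4.44×20.8×(806−502) = 28100 J.
Q = ΔU + W = -18700 J.

-18700 J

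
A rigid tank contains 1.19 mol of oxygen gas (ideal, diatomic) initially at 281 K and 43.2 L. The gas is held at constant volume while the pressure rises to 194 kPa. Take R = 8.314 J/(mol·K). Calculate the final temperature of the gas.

P₁ = nRT₁/V₁ = 1.19×8.314×281/43.2 = 64.4 kPa.
Isochoric: V stays 43.2 L; P/T = const ⇒ T₂ = 847 K, P₂ = 194 kPa.

847 K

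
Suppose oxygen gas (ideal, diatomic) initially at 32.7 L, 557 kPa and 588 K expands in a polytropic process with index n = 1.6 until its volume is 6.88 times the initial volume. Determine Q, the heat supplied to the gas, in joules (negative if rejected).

-10400 J

n = P₁V₁/(RT₁) = 557×32.7/(8.314×588) = 3.73 mol.
Polytropic n=1.6: T₂ = T₁(V₁/V₂)^(n−1) = 588×(0.145)^0.60 = 185 K; P₂ = P₁(V₁/V₂)^n = 25.5 kPa.
W = (P₁V₁−P₂V₂)/(n−1) = (557×32.7−25.5×225)/0.60 = 20800 J.
ΔU = nCvΔT = 3.73×20.8×(185−588) = -31200 J.
Q = ΔU + W = -10400 J.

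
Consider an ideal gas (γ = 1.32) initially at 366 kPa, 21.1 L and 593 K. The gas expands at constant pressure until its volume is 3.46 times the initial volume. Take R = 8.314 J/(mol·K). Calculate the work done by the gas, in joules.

19000 J

n = P₁V₁/(RT₁) = 366×21.1/(8.314×593) = 1.57 mol.
Isobaric: P stays 366 kPa; V/T = const ⇒ T₂ = 2050 K, V₂ = 73.0 L.
W = PΔV = 366×(73.0−21.1) kPa·L = 19000 J.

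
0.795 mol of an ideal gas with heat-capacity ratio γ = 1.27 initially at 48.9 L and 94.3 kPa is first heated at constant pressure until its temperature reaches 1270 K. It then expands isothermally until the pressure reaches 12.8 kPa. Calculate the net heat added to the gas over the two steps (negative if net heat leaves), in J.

T₁ = P₁V₁/(nR) = 94.3×48.9/(0.795×8.314) = 698 K.
Step 1 — Isobaric: P stays 94.3 kPa; V/T = const ⇒ T₂ = 1270 K, V₂ = 89.0 L.
W = PΔV = 94.3×(89.0−48.9) kPa·L = 3780 J.
ΔU = nCvΔT = 0.795×30.8×(1270−698) = 14000 J.
Q = ΔU + W = nCpΔT = 17800 J.
State after step 1: P = 94.3 kPa, V = 89.0 L, T = 1270 K.
Step 2 — Isothermal: T stays 1270 K; PV = const ⇒ V₂ = 656 L, P₂ = 12.8 kPa.
ΔU = 0 (ideal gas, T constant).
W = nRT ln(V₂/V₁) = 0.795×8.314×1270×ln(7.37) = 16800 J.
Q = ΔU + W = 16800 J.
Net over both steps: W = 20500 J, Q = 34600 J, ΔU = 14000 J.

34600 J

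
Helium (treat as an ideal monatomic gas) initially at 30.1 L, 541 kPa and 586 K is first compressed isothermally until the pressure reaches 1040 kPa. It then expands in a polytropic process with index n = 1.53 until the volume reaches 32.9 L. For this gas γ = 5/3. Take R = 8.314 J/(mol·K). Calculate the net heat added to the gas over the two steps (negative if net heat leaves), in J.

n = P₁V₁/(RT₁) = 541×30.1/(8.314×586) = 3.34 mol.
Step 1 — Isothermal: T stays 586 K; PV = const ⇒ V₂ = 15.7 L, P₂ = 1040 kPa.
ΔU = 0 (ideal gas, T constant).
W = nRT ln(V₂/V₁) = 3.34×8.314×586×ln(0.520) = -10600 J.
Q = ΔU + W = -10600 J.
State after step 1: P = 1040 kPa, V = 15.7 L, T = 586 K.
Step 2 — Polytropic n=1.53: T₂ = T₁(V₁/V₂)^(n−1) = 586×(0.476)^0.53 = 395 K; P₂ = P₁(V₁/V₂)^n = 334 kPa.
W = (P₁V₁−P₂V₂)/(n−1) = (1040×15.7−334×32.9)/0.53 = 10000 J.
ΔU = nCvΔT = 3.34×12.5×(395−586) = -7950 J.
Q = ΔU + W = 2050 J.
Net over both steps: W = -647 J, Q = -8590 J, ΔU = -7950 J.

-8590 J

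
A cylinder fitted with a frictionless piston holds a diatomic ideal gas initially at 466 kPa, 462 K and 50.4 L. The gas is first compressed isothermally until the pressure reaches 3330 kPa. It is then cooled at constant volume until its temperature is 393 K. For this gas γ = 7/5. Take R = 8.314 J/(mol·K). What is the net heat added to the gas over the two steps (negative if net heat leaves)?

-55000 J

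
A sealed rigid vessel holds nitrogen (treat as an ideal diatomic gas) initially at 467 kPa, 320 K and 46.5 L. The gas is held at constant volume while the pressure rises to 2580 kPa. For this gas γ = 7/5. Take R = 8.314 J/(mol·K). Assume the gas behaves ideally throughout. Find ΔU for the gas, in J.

246000 J

n = P₁V₁/(RT₁) = 467×46.5/(8.314×320) = 8.16 mol.
Isochoric: V stays 46.5 L; P/T = const ⇒ T₂ = 1770 K, P₂ = 2580 kPa.
For an ideal gas ΔU = nCvΔT with Cv = (5/2)R = 20.8 J/(mol·K).
ΔU = 8.16×20.8×(1770−320) = 246000 J.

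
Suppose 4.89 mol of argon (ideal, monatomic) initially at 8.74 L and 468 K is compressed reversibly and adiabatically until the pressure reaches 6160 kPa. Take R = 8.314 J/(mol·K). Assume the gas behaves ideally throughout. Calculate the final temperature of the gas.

P₁ = nRT₁/V₁ = 4.89×8.314×468/8.74 = 2180 kPa.
Adiabatic: T₂/T₁ = (P₂/P₁)^((γ−1)/γ) ⇒ T₂ = 468×(2.83)^0.400 = 709 K; V₂ = 4.68 L.

709 K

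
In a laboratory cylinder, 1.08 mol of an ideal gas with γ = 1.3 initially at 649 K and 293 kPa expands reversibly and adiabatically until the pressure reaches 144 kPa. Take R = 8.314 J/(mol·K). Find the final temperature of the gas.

551 K

V₁ = nRT₁/P₁ = 1.08×8.314×649/293 = 19.9 L.
Adiabatic: T₂/T₁ = (P₂/P₁)^((γ−1)/γ) ⇒ T₂ = 649×(0.491)^0.231 = 551 K; V₂ = 34.3 L.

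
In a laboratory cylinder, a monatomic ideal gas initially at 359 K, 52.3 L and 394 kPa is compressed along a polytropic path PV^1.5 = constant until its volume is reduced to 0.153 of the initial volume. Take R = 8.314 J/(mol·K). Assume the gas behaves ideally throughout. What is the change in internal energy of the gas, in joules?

48100 J

n = P₁V₁/(RT₁) = 394×52.3/(8.314×359) = 6.90 mol.
Polytropic n=1.5: T₂ = T₁(V₁/V₂)^(n−1) = 359×(6.54)^0.50 = 918 K; P₂ = P₁(V₁/V₂)^n = 6580 kPa.
For an ideal gas ΔU = nCvΔT with Cv = (3/2)R = 12.5 J/(mol·K).
ΔU = 6.90×12.5×(918−359) = 48100 J.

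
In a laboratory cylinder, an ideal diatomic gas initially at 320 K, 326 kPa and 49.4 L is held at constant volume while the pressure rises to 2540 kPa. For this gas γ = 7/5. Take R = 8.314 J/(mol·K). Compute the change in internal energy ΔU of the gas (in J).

273000 J

n = P₁V₁/(RT₁) = 326×49.4/(8.314×320) = 6.05 mol.
Isochoric: V stays 49.4 L; P/T = const ⇒ T₂ = 2490 K, P₂ = 2540 kPa.
For an ideal gas ΔU = nCvΔT with Cv = (5/2)R = 20.8 J/(mol·K).
ΔU = 6.05×20.8×(2490−320) = 273000 J.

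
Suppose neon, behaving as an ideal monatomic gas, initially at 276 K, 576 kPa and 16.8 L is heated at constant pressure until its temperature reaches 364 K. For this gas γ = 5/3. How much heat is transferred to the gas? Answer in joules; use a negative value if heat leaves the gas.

n = P₁V₁/(RT₁) = 576×16.8/(8.314×276) = 4.22 mol.
Isobaric: P stays 576 kPa; V/T = const ⇒ T₂ = 364 K, V₂ = 22.2 L.
W = PΔV = 576×(22.2−16.8) kPa·L = 3090 J.
ΔU = nCvΔT = 4.22×12.5×(364−276) = 4630 J.
Q = ΔU + W = nCpΔT = 7710 J.

7710 J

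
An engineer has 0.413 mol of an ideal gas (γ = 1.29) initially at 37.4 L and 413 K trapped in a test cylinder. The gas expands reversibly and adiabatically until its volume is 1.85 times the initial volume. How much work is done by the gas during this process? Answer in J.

P₁ = nRT₁/V₁ = 0.413×8.314×413/37.4 = 37.9 kPa.
Adiabatic: TV^(γ−1) = const ⇒ T₂ = 413×(0.541)^0.290 = 346 K; PV^γ = const ⇒ P₂ = 17.1 kPa.
ΔU = nCvΔT = 0.413×28.7×(346−413) = -799 J.
Q = 0 for an adiabatic process, so W = −ΔU = 799 J.

799 J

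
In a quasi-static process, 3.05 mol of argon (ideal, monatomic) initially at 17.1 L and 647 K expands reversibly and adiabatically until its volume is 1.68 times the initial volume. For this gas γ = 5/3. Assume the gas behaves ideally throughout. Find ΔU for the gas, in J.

-7200 J

P₁ = nRT₁/V₁ = 3.05×8.314×647/17.1 = 959 kPa.
Adiabatic: TV^(γ−1) = const ⇒ T₂ = 647×(0.595)^0.667 = 458 K; PV^γ = const ⇒ P₂ = 404 kPa.
For an ideal gas ΔU = nCvΔT with Cv = (3/2)R = 12.5 J/(mol·K).
ΔU = 3.05×12.5×(458−647) = -7200 J.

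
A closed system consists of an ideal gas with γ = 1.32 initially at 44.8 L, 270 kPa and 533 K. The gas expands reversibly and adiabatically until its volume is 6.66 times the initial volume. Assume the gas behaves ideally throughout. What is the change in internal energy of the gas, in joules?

-17200 J

n = P₁V₁/(RT₁) = 270×44.8/(8.314×533) = 2.73 mol.
Adiabatic: TV^(γ−1) = const ⇒ T₂ = 533×(0.150)^0.320 = 291 K; PV^γ = const ⇒ P₂ = 22.1 kPa.
For an ideal gas ΔU = nCvΔT with Cv = R/(γ−1) = 26.0 J/(mol·K).
ΔU = 2.73×26.0×(291−533) = -17200 J.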